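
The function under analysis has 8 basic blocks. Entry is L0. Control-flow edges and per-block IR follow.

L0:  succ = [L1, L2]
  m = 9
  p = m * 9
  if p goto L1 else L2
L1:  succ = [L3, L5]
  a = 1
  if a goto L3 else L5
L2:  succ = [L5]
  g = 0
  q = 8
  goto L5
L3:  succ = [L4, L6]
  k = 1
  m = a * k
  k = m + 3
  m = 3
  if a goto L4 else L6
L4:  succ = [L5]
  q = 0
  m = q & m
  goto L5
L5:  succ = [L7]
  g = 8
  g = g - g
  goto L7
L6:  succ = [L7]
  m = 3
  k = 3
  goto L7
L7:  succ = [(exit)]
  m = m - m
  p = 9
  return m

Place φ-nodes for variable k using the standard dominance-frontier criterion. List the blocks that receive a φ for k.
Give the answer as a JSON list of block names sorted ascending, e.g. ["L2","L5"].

idom tree: L1←L0 L2←L0 L3←L1 L4←L3 L5←L0 L6←L3 L7←L0
Dom∩ at merges:
  L5: preds {L1,L2,L4}: {L0,L1} ∩ {L0,L2} ∩ {L0,L1,L3,L4} = {L0}; idom=L0
  L7: preds {L5,L6}: {L0,L5} ∩ {L0,L1,L3,L6} = {L0}; idom=L0

DF walk-up:
  L5←L1: walk L1 to L0
  L5←L2: walk L2 to L0
  L5←L4: walk L4→L3→L1 to L0
  L7←L5: walk L5 to L0
  L7←L6: walk L6→L3→L1 to L0
  DF(L0)=∅
  DF(L1)={L5,L7}
  DF(L2)={L5}
  DF(L3)={L5,L7}
  DF(L4)={L5}
  DF(L5)={L7}
  DF(L6)={L7}
  DF(L7)=∅

φ for k: defs {L3,L6}
  DF⁺ = {L5,L7}

Answer: ["L5", "L7"]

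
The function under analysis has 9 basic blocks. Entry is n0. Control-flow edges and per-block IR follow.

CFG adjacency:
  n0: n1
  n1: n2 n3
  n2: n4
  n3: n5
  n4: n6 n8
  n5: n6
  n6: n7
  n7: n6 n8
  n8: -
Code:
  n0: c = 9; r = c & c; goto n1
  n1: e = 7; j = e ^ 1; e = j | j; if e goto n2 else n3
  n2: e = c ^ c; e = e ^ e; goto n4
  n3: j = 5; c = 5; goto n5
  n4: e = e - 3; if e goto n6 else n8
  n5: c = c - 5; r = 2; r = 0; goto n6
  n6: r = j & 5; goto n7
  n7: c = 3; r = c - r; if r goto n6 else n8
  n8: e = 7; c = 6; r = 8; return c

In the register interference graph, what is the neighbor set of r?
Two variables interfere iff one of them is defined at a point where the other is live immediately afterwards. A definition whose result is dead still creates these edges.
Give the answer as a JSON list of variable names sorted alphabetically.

Answer: ["c", "j"]

Working:
Per-block:
  n0 def {c,r} use ∅
  n1 def {e,j} use ∅
  n2 def {e} use {c}
  n3 def {c,j} use ∅
  n4 def {e} use {e}
  n5 def {c,r} use {c}
  n6 def {r} use {j}
  n7 def {c,r} use {r}
  n8 def {c,e,r} use ∅

Backward fixpoint:
  live n0: ∅→{c}
  live n1: {c}→{c,j}
  live n2: {c,j}→{e,j}
  live n3: ∅→{c,j}
  live n4: {e,j}→{j}
  live n5: {c,j}→{j}
  live n6: {j}→{j,r}
  live n7: {j,r}→{j}
  live n8: ∅→∅

Interfere edges:
  c↔{e,j,r}
  e↔{c,j}
  j↔{c,e,r}
  r↔{c,j}

N(r) = ["c", "j"]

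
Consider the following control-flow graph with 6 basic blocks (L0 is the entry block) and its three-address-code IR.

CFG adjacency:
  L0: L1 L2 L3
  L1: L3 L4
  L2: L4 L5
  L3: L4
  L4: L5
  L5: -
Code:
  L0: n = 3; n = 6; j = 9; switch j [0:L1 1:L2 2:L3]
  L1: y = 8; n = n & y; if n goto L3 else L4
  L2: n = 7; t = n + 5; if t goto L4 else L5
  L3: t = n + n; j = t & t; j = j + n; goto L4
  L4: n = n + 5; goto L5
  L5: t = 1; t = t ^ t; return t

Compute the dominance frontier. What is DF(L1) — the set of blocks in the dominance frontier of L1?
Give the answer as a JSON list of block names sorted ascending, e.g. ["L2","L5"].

Answer: ["L3", "L4"]

Derivation:
idom tree: L1←L0 L2←L0 L3←L0 L4←L0 L5←L0
Dom at joins:
  L3: preds {L0,L1}: {L0} ∩ {L0,L1} = {L0}; idom=L0
  L4: preds {L1,L2,L3}: {L0,L1} ∩ {L0,L2} ∩ {L0,L3} = {L0}; idom=L0
  L5: preds {L2,L4}: {L0,L2} ∩ {L0,L4} = {L0}; idom=L0

DF walk-up:
  join L3 pred L0: · stop@L0
  join L3 pred L1: L1 stop@L0
  join L4 pred L1: L1 stop@L0
  join L4 pred L2: L2 stop@L0
  join L4 pred L3: L3 stop@L0
  join L5 pred L2: L2 stop@L0
  join L5 pred L4: L4 stop@L0
  L0 → ∅
  L1 → {L3,L4}
  L2 → {L4,L5}
  L3 → {L4}
  L4 → {L5}
  L5 → ∅

DF(L1) = ["L3", "L4"]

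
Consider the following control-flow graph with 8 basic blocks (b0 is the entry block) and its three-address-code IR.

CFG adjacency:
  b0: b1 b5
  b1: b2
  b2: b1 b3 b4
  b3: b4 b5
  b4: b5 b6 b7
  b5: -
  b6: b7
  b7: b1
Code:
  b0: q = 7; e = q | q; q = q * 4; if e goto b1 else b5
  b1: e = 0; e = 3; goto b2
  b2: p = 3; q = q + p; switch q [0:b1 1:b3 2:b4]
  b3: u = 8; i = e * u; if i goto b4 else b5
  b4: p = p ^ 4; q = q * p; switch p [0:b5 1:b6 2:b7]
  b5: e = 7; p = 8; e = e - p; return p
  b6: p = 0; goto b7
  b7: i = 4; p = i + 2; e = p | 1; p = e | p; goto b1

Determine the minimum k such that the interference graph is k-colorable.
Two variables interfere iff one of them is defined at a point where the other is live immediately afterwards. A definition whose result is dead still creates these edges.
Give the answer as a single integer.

Answer: 4

Analysis:
Block summaries:
  b0: {e,q} / ∅
  b1: {e} / ∅
  b2: {p,q} / {q}
  b3: {i,u} / {e}
  b4: {p,q} / {p,q}
  b5: {e,p} / ∅
  b6: {p} / ∅
  b7: {e,i,p} / ∅

Backward fixpoint:
  b0 li=∅ lo={q}
  b1 li={q} lo={e,q}
  b2 li={e,q} lo={e,p,q}
  b3 li={e,p,q} lo={p,q}
  b4 li={p,q} lo={q}
  b5 li=∅ lo=∅
  b6 li={q} lo={q}
  b7 li={q} lo={q}

Interfere edges:
  e: {p,q,u}
  i: {p,q}
  p: {e,i,q,u}
  q: {e,i,p,u}
  u: {e,p,q}

Chromatic number:
  clique {e,p,q,u} ⇒ need ≥ 4
  4-colouring: R0={p}  R1={q}  R2={e,i}  R3={u}
  χ = 4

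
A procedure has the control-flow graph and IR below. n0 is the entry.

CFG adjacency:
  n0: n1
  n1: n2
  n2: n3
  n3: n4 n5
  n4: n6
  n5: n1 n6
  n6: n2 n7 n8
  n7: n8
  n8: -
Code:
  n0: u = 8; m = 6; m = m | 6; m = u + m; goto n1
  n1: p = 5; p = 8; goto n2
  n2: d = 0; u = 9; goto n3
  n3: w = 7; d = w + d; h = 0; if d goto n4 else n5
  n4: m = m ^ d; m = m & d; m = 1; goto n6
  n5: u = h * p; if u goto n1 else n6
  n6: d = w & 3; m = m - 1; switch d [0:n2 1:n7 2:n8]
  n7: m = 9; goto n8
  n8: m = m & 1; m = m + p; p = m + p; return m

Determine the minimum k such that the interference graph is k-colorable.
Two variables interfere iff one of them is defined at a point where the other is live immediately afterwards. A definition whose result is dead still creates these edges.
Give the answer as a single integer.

Block summaries:
  n0: def={m,u} ue=∅
  n1: def={p} ue=∅
  n2: def={d,u} ue=∅
  n3: def={d,h,w} ue={d}
  n4: def={m} ue={d,m}
  n5: def={u} ue={h,p}
  n6: def={d,m} ue={m,w}
  n7: def={m} ue=∅
  n8: def={m,p} ue={m,p}

Live sets:
  n0 li=∅ lo={m}
  n1 li={m} lo={m,p}
  n2 li={m,p} lo={d,m,p}
  n3 li={d,m,p} lo={d,h,m,p,w}
  n4 li={d,m,p,w} lo={m,p,w}
  n5 li={h,m,p,w} lo={m,p,w}
  n6 li={m,p,w} lo={m,p}
  n7 li={p} lo={m,p}
  n8 li={m,p} lo=∅

Interfere edges:
  d — {h,m,p,u,w}
  h — {d,m,p,w}
  m — {d,h,p,u,w}
  p — {d,h,m,u,w}
  u — {d,m,p,w}
  w — {d,h,m,p,u}

Colouring:
  {d,h,m,p,w} pairwise interfere (5-clique) ⇒ χ ≥ 5
  assign d→r0 h→r4 m→r1 p→r2 u→r4 w→r3 — no edge inside a register ⇒ χ ≤ 5
  χ = 5

Answer: 5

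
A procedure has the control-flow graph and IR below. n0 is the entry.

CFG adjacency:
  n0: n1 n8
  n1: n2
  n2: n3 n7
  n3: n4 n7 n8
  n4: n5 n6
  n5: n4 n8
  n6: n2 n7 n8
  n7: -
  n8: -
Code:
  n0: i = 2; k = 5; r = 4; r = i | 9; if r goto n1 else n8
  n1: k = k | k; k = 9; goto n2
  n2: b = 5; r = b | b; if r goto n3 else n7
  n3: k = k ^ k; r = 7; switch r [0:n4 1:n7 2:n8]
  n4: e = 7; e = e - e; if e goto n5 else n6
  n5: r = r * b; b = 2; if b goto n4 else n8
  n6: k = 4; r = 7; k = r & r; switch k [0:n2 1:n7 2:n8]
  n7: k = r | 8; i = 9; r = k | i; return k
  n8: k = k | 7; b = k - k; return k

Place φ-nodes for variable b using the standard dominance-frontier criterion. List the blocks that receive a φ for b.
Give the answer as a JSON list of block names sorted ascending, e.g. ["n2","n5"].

idom tree: n1←n0 n2←n1 n3←n2 n4←n3 n5←n4 n6←n4 n7←n2 n8←n0
Dom at joins:
  n2: preds {n1,n6}: {n0,n1} ∩ {n0,n1,n2,n3,n4,n6} = {n0,n1}; idom=n1
  n4: preds {n3,n5}: {n0,n1,n2,n3} ∩ {n0,n1,n2,n3,n4,n5} = {n0,n1,n2,n3}; idom=n3
  n7: preds {n2,n3,n6}: {n0,n1,n2} ∩ {n0,n1,n2,n3} ∩ {n0,n1,n2,n3,n4,n6} = {n0,n1,n2}; idom=n2
  n8: preds {n0,n3,n5,n6}: {n0} ∩ {n0,n1,n2,n3} ∩ {n0,n1,n2,n3,n4,n5} ∩ {n0,n1,n2,n3,n4,n6} = {n0}; idom=n0

DF walk-up:
  n2←n1: walk · to n1
  n2←n6: walk n6→n4→n3→n2 to n1
  n4←n3: walk · to n3
  n4←n5: walk n5→n4 to n3
  n7←n2: walk · to n2
  n7←n3: walk n3 to n2
  n7←n6: walk n6→n4→n3 to n2
  n8←n0: walk · to n0
  n8←n3: walk n3→n2→n1 to n0
  n8←n5: walk n5→n4→n3→n2→n1 to n0
  n8←n6: walk n6→n4→n3→n2→n1 to n0
  n0: DF=∅
  n1: DF={n8}
  n2: DF={n2,n8}
  n3: DF={n2,n7,n8}
  n4: DF={n2,n4,n7,n8}
  n5: DF={n4,n8}
  n6: DF={n2,n7,n8}
  n7: DF=∅
  n8: DF=∅

φ for b: defs {n2,n5,n8}
  DF⁺ = {n2,n4,n7,n8}

Answer: ["n2", "n4", "n7", "n8"]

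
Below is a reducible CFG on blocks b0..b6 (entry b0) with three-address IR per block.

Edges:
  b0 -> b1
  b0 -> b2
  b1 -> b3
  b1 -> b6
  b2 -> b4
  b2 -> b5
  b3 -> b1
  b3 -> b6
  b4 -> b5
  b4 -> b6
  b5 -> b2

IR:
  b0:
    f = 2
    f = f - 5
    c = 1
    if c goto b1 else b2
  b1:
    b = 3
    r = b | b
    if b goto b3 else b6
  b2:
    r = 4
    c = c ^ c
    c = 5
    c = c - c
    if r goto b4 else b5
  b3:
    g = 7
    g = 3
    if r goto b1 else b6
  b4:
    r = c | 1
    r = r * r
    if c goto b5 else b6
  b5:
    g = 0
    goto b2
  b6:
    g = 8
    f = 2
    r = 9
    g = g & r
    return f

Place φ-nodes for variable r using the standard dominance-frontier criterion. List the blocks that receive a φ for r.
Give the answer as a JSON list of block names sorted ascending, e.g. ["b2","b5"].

idom tree: b1←b0 b2←b0 b3←b1 b4←b2 b5←b2 b6←b0
Dom at joins:
  b1: preds {b0,b3}: {b0} ∩ {b0,b1,b3} = {b0}; idom=b0
  b2: preds {b0,b5}: {b0} ∩ {b0,b2,b5} = {b0}; idom=b0
  b5: preds {b2,b4}: {b0,b2} ∩ {b0,b2,b4} = {b0,b2}; idom=b2
  b6: preds {b1,b3,b4}: {b0,b1} ∩ {b0,b1,b3} ∩ {b0,b2,b4} = {b0}; idom=b0

DF derivation:
  b1←b0: walk · to b0
  b1←b3: walk b3→b1 to b0
  b2←b0: walk · to b0
  b2←b5: walk b5→b2 to b0
  b5←b2: walk · to b2
  b5←b4: walk b4 to b2
  b6←b1: walk b1 to b0
  b6←b3: walk b3→b1 to b0
  b6←b4: walk b4→b2 to b0
  b0 → ∅
  b1 → {b1,b6}
  b2 → {b2,b6}
  b3 → {b1,b6}
  b4 → {b5,b6}
  b5 → {b2}
  b6 → ∅

φ for r: defs {b1,b2,b4,b6}
  DF⁺ = {b1,b2,b5,b6}

Answer: ["b1", "b2", "b5", "b6"]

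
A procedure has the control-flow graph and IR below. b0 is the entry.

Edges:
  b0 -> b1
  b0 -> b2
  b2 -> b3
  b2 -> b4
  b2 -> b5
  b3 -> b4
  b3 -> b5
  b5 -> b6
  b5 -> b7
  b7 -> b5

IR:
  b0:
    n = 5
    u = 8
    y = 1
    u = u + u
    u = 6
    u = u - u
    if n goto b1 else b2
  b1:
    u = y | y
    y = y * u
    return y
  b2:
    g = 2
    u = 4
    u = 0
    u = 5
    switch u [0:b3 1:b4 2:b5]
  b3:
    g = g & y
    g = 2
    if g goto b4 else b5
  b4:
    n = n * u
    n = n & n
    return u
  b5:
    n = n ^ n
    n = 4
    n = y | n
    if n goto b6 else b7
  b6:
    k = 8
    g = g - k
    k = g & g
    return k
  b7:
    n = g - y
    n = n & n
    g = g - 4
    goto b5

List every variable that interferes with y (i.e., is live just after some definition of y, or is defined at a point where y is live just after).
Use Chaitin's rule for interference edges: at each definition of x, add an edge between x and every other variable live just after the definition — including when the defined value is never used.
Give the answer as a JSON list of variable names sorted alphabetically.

Per-block:
  b0: {n,u,y} / ∅
  b1: {u,y} / {y}
  b2: {g,u} / ∅
  b3: {g} / {g,y}
  b4: {n} / {n,u}
  b5: {n} / {n,y}
  b6: {g,k} / {g}
  b7: {g,n} / {g,y}

Live sets:
  b0: in=∅ out={n,y}
  b1: in={y} out=∅
  b2: in={n,y} out={g,n,u,y}
  b3: in={g,n,u,y} out={g,n,u,y}
  b4: in={n,u} out=∅
  b5: in={g,n,y} out={g,y}
  b6: in={g} out=∅
  b7: in={g,y} out={g,n,y}

Interfere edges:
  g: {k,n,u,y}
  k: {g}
  n: {g,u,y}
  u: {g,n,y}
  y: {g,n,u}

N(y) = ["g", "n", "u"]

Answer: ["g", "n", "u"]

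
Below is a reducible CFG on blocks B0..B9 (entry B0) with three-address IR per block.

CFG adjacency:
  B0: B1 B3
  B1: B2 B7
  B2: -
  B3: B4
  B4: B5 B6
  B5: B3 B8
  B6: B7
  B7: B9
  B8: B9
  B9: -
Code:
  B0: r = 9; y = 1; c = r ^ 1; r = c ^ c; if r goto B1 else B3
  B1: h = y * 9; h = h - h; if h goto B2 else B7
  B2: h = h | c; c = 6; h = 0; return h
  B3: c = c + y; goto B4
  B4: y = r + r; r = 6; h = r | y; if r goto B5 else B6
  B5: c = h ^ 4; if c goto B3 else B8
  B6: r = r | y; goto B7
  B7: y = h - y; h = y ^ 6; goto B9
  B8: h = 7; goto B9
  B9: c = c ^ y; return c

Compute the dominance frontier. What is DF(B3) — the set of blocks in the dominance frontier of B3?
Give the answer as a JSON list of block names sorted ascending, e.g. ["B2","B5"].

idom tree: B1←B0 B2←B1 B3←B0 B4←B3 B5←B4 B6←B4 B7←B0 B8←B5 B9←B0
Dom∩ at merges:
  B3: preds {B0,B5}: {B0} ∩ {B0,B3,B4,B5} = {B0}; idom=B0
  B7: preds {B1,B6}: {B0,B1} ∩ {B0,B3,B4,B6} = {B0}; idom=B0
  B9: preds {B7,B8}: {B0,B7} ∩ {B0,B3,B4,B5,B8} = {B0}; idom=B0

DF walk-up:
  B3←B0: walk · to B0
  B3←B5: walk B5→B4→B3 to B0
  B7←B1: walk B1 to B0
  B7←B6: walk B6→B4→B3 to B0
  B9←B7: walk B7 to B0
  B9←B8: walk B8→B5→B4→B3 to B0
  DF(B0)=∅
  DF(B1)={B7}
  DF(B2)=∅
  DF(B3)={B3,B7,B9}
  DF(B4)={B3,B7,B9}
  DF(B5)={B3,B9}
  DF(B6)={B7}
  DF(B7)={B9}
  DF(B8)={B9}
  DF(B9)=∅

DF(B3) = ["B3", "B7", "B9"]

Answer: ["B3", "B7", "B9"]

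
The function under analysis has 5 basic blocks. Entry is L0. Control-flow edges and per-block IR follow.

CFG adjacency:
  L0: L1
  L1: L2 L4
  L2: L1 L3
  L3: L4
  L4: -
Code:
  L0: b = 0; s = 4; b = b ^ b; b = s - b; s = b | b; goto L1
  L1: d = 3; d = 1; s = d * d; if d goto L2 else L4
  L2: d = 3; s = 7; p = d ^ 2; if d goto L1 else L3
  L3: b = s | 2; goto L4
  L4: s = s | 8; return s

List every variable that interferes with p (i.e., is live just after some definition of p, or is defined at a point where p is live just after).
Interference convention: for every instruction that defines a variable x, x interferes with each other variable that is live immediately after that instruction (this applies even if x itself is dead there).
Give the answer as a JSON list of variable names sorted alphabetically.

Block summaries:
  L0: def={b,s} ue=∅
  L1: def={d,s} ue=∅
  L2: def={d,p,s} ue=∅
  L3: def={b} ue={s}
  L4: def={s} ue={s}

Live sets:
  L0: in=∅ out=∅
  L1: in=∅ out={s}
  L2: in=∅ out={s}
  L3: in={s} out={s}
  L4: in={s} out=∅

Interference:
  b: {s}
  d: {p,s}
  p: {d,s}
  s: {b,d,p}

N(p) = ["d", "s"]

Answer: ["d", "s"]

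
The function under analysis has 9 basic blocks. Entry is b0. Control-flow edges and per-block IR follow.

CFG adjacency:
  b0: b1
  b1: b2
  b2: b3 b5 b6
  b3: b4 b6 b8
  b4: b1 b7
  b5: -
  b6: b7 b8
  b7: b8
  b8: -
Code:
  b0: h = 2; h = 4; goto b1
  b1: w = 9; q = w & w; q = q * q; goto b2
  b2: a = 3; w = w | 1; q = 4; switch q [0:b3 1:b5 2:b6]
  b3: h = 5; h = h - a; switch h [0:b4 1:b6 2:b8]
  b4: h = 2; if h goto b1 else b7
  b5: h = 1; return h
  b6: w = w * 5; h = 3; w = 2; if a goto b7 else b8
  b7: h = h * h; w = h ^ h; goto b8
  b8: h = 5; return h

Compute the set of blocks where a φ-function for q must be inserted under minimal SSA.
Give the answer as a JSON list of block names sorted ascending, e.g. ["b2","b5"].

idom tree: b1←b0 b2←b1 b3←b2 b4←b3 b5←b2 b6←b2 b7←b2 b8←b2
Join-block Dom:
  b1: preds {b0,b4}: {b0} ∩ {b0,b1,b2,b3,b4} = {b0}; idom=b0
  b6: preds {b2,b3}: {b0,b1,b2} ∩ {b0,b1,b2,b3} = {b0,b1,b2}; idom=b2
  b7: preds {b4,b6}: {b0,b1,b2,b3,b4} ∩ {b0,b1,b2,b6} = {b0,b1,b2}; idom=b2
  b8: preds {b3,b6,b7}: {b0,b1,b2,b3} ∩ {b0,b1,b2,b6} ∩ {b0,b1,b2,b7} = {b0,b1,b2}; idom=b2

DF derivation:
  join b1 pred b0: · stop@b0
  join b1 pred b4: b4→b3→b2→b1 stop@b0
  join b6 pred b2: · stop@b2
  join b6 pred b3: b3 stop@b2
  join b7 pred b4: b4→b3 stop@b2
  join b7 pred b6: b6 stop@b2
  join b8 pred b3: b3 stop@b2
  join b8 pred b6: b6 stop@b2
  join b8 pred b7: b7 stop@b2
  b0: DF=∅
  b1: DF={b1}
  b2: DF={b1}
  b3: DF={b1,b6,b7,b8}
  b4: DF={b1,b7}
  b5: DF=∅
  b6: DF={b7,b8}
  b7: DF={b8}
  b8: DF=∅

φ for q: defs {b1,b2}
  DF⁺ = {b1}

Answer: ["b1"]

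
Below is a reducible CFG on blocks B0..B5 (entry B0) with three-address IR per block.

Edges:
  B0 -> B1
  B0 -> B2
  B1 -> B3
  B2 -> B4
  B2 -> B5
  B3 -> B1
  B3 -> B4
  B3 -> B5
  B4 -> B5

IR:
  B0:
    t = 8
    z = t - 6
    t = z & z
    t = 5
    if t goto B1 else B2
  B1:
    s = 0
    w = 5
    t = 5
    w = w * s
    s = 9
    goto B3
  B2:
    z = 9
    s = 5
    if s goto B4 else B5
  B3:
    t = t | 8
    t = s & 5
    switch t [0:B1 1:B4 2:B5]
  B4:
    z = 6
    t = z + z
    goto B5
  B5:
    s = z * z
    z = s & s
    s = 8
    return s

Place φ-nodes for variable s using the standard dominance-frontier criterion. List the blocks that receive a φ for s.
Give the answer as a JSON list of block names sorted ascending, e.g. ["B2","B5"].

Answer: ["B1", "B4", "B5"]

Analysis:
idom tree: B1←B0 B2←B0 B3←B1 B4←B0 B5←B0
Join-block Dom:
  B1: preds {B0,B3}: {B0} ∩ {B0,B1,B3} = {B0}; idom=B0
  B4: preds {B2,B3}: {B0,B2} ∩ {B0,B1,B3} = {B0}; idom=B0
  B5: preds {B2,B3,B4}: {B0,B2} ∩ {B0,B1,B3} ∩ {B0,B4} = {B0}; idom=B0

DF derivation:
  join B1 pred B0: · stop@B0
  join B1 pred B3: B3→B1 stop@B0
  join B4 pred B2: B2 stop@B0
  join B4 pred B3: B3→B1 stop@B0
  join B5 pred B2: B2 stop@B0
  join B5 pred B3: B3→B1 stop@B0
  join B5 pred B4: B4 stop@B0
  DF(B0)=∅
  DF(B1)={B1,B4,B5}
  DF(B2)={B4,B5}
  DF(B3)={B1,B4,B5}
  DF(B4)={B5}
  DF(B5)=∅

φ for s: defs {B1,B2,B5}
  DF⁺ = {B1,B4,B5}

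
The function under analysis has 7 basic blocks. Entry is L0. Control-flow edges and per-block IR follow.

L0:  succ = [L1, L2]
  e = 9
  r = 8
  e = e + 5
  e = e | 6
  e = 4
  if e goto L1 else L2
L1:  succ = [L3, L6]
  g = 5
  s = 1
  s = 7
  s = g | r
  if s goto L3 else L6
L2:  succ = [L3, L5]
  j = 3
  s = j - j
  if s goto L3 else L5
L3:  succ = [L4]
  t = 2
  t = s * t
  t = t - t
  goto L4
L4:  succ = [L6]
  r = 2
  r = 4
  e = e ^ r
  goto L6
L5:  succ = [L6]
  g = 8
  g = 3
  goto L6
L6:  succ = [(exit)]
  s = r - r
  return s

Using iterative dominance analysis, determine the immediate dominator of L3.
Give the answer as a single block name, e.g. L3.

Answer: L0

Working:
idom tree: L1←L0 L2←L0 L3←L0 L4←L3 L5←L2 L6←L0
Join-block Dom:
  L3: preds {L1,L2}: {L0,L1} ∩ {L0,L2} = {L0}; idom=L0
  L6: preds {L1,L4,L5}: {L0,L1} ∩ {L0,L3,L4} ∩ {L0,L2,L5} = {L0}; idom=L0

idom(L3) = L0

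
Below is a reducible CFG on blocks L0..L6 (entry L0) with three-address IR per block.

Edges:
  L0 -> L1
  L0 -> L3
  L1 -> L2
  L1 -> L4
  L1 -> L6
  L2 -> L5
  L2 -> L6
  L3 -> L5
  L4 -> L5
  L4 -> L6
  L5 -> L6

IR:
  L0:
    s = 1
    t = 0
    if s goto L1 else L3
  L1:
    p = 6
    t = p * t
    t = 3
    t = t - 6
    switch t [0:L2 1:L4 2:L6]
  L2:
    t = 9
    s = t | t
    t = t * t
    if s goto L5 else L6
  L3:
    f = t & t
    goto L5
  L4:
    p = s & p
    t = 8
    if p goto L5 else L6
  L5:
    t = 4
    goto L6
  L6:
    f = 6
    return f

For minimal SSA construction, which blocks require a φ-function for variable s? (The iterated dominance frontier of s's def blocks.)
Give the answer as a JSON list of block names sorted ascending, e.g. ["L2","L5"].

Answer: ["L5", "L6"]

Derivation:
idom tree: L1←L0 L2←L1 L3←L0 L4←L1 L5←L0 L6←L0
Join-block Dom:
  L5: preds {L2,L3,L4}: {L0,L1,L2} ∩ {L0,L3} ∩ {L0,L1,L4} = {L0}; idom=L0
  L6: preds {L1,L2,L4,L5}: {L0,L1} ∩ {L0,L1,L2} ∩ {L0,L1,L4} ∩ {L0,L5} = {L0}; idom=L0

DF derivation:
  join L5 pred L2: L2→L1 stop@L0
  join L5 pred L3: L3 stop@L0
  join L5 pred L4: L4→L1 stop@L0
  join L6 pred L1: L1 stop@L0
  join L6 pred L2: L2→L1 stop@L0
  join L6 pred L4: L4→L1 stop@L0
  join L6 pred L5: L5 stop@L0
  L0 → ∅
  L1 → {L5,L6}
  L2 → {L5,L6}
  L3 → {L5}
  L4 → {L5,L6}
  L5 → {L6}
  L6 → ∅

φ for s: defs {L0,L2}
  DF⁺ = {L5,L6}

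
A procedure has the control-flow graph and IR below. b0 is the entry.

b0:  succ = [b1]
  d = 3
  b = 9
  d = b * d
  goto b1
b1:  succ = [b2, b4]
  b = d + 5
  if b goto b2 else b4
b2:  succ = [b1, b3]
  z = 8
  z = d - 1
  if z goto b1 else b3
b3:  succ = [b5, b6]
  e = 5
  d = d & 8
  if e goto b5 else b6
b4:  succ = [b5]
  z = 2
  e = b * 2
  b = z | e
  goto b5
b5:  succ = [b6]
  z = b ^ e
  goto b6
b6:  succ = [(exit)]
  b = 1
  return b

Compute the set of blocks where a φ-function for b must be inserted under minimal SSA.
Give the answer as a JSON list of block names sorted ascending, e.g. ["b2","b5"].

idom tree: b1←b0 b2←b1 b3←b2 b4←b1 b5←b1 b6←b1
Dom∩ at merges:
  b1: preds {b0,b2}: {b0} ∩ {b0,b1,b2} = {b0}; idom=b0
  b5: preds {b3,b4}: {b0,b1,b2,b3} ∩ {b0,b1,b4} = {b0,b1}; idom=b1
  b6: preds {b3,b5}: {b0,b1,b2,b3} ∩ {b0,b1,b5} = {b0,b1}; idom=b1

DF walk-up:
  join b1 pred b0: · stop@b0
  join b1 pred b2: b2→b1 stop@b0
  join b5 pred b3: b3→b2 stop@b1
  join b5 pred b4: b4 stop@b1
  join b6 pred b3: b3→b2 stop@b1
  join b6 pred b5: b5 stop@b1
  DF(b0)=∅
  DF(b1)={b1}
  DF(b2)={b1,b5,b6}
  DF(b3)={b5,b6}
  DF(b4)={b5}
  DF(b5)={b6}
  DF(b6)=∅

φ for b: defs {b0,b1,b4,b6}
  DF⁺ = {b1,b5,b6}

Answer: ["b1", "b5", "b6"]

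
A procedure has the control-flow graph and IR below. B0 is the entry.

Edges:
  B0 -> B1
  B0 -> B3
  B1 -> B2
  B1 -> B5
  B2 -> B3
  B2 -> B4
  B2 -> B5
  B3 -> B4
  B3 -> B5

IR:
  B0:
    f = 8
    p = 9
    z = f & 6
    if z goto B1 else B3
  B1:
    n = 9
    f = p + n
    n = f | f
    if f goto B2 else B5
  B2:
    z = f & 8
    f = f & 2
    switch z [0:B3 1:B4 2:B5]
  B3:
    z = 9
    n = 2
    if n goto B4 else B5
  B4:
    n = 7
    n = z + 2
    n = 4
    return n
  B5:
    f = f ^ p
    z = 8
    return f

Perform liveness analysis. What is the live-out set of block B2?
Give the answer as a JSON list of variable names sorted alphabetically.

Per-block:
  B0: {f,p,z} / ∅
  B1: {f,n} / {p}
  B2: {f,z} / {f}
  B3: {n,z} / ∅
  B4: {n} / {z}
  B5: {f,z} / {f,p}

Live sets:
  live B0: ∅→{f,p}
  live B1: {p}→{f,p}
  live B2: {f,p}→{f,p,z}
  live B3: {f,p}→{f,p,z}
  live B4: {z}→∅
  live B5: {f,p}→∅

live-out(B2) = ["f", "p", "z"]

Answer: ["f", "p", "z"]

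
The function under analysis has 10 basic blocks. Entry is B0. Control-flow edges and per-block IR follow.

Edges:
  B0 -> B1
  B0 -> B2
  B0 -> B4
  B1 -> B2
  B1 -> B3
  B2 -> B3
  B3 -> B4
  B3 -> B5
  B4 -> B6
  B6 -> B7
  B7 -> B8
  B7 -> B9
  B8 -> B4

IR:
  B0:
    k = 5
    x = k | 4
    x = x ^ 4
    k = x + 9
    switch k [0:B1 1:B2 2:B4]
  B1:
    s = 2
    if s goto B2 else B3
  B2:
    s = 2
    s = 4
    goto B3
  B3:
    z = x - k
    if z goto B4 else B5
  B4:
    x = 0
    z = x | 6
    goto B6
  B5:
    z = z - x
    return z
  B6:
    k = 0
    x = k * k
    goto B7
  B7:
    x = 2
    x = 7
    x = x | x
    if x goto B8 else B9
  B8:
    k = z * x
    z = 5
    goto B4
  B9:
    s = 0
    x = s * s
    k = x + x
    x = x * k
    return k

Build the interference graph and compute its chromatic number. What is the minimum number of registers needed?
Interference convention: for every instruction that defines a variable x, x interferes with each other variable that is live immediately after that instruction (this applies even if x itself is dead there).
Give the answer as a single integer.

Answer: 3

Analysis:
def/use:
  B0 def {k,x} use ∅
  B1 def {s} use ∅
  B2 def {s} use ∅
  B3 def {z} use {k,x}
  B4 def {x,z} use ∅
  B5 def {z} use {x,z}
  B6 def {k,x} use ∅
  B7 def {x} use ∅
  B8 def {k,z} use {x,z}
  B9 def {k,s,x} use ∅

Backward fixpoint:
  live B0: ∅→{k,x}
  live B1: {k,x}→{k,x}
  live B2: {k,x}→{k,x}
  live B3: {k,x}→{x,z}
  live B4: ∅→{z}
  live B5: {x,z}→∅
  live B6: {z}→{z}
  live B7: {z}→{x,z}
  live B8: {x,z}→∅
  live B9: ∅→∅

Interference:
  k: {s,x,z}
  s: {k,x}
  x: {k,s,z}
  z: {k,x}

Chromatic number:
  {k,s,x} pairwise interfere (3-clique) ⇒ χ ≥ 3
  assign k→r0 s→r2 x→r1 z→r2 — no edge inside a register ⇒ χ ≤ 3
  χ = 3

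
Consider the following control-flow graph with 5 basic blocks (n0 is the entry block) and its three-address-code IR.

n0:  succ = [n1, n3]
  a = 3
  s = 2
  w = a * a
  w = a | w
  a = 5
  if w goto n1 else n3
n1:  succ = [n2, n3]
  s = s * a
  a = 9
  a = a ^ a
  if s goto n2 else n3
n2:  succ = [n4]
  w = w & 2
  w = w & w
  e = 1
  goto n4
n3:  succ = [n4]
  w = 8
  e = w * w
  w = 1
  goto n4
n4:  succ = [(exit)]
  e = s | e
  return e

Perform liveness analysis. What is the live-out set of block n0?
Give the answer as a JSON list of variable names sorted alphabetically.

def/use:
  n0: def={a,s,w} ue=∅
  n1: def={a,s} ue={a,s}
  n2: def={e,w} ue={w}
  n3: def={e,w} ue=∅
  n4: def={e} ue={e,s}

Backward fixpoint:
  n0: in=∅ out={a,s,w}
  n1: in={a,s,w} out={s,w}
  n2: in={s,w} out={e,s}
  n3: in={s} out={e,s}
  n4: in={e,s} out=∅

live-out(n0) = ["a", "s", "w"]

Answer: ["a", "s", "w"]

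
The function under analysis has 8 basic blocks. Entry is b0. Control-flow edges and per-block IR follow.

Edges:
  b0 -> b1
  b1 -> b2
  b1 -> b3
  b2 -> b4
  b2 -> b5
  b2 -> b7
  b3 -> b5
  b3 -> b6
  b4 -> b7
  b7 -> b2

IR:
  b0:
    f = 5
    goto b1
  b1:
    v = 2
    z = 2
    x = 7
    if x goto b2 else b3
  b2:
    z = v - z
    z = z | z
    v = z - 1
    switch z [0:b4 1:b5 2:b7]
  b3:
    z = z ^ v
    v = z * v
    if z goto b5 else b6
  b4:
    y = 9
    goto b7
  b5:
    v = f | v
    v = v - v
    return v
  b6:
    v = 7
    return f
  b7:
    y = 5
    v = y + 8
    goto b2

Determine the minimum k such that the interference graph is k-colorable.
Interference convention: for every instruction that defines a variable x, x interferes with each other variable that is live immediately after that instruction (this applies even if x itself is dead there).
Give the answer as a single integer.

Answer: 4

Working:
def/use:
  b0: {f} / ∅
  b1: {v,x,z} / ∅
  b2: {v,z} / {v,z}
  b3: {v,z} / {v,z}
  b4: {y} / ∅
  b5: {v} / {f,v}
  b6: {v} / {f}
  b7: {v,y} / ∅

Live sets:
  b0 li=∅ lo={f}
  b1 li={f} lo={f,v,z}
  b2 li={f,v,z} lo={f,v,z}
  b3 li={f,v,z} lo={f,v}
  b4 li={f,z} lo={f,z}
  b5 li={f,v} lo=∅
  b6 li={f} lo=∅
  b7 li={f,z} lo={f,v,z}

Conflict graph:
  f — {v,x,y,z}
  v — {f,x,z}
  x — {f,v,z}
  y — {f,z}
  z — {f,v,x,y}

Colouring:
  clique {f,v,x,z} ⇒ need ≥ 4
  4-colouring: c0={f}  c1={z}  c2={v,y}  c3={x}
  χ = 4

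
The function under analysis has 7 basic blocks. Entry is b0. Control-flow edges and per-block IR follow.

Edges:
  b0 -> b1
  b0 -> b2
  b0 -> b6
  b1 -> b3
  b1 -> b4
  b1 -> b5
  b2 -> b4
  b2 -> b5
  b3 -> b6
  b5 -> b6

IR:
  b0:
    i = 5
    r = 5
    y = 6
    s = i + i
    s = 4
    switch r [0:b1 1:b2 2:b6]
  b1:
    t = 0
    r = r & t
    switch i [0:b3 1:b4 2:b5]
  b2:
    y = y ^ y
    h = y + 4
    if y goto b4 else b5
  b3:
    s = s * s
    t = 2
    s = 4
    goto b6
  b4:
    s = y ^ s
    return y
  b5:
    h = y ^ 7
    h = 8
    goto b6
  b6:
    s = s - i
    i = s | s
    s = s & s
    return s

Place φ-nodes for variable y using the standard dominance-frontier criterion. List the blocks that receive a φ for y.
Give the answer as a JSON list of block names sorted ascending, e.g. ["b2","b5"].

Answer: ["b4", "b5", "b6"]

Working:
idom tree: b1←b0 b2←b0 b3←b1 b4←b0 b5←b0 b6←b0
Join-block Dom:
  b4: preds {b1,b2}: {b0,b1} ∩ {b0,b2} = {b0}; idom=b0
  b5: preds {b1,b2}: {b0,b1} ∩ {b0,b2} = {b0}; idom=b0
  b6: preds {b0,b3,b5}: {b0} ∩ {b0,b1,b3} ∩ {b0,b5} = {b0}; idom=b0

DF walk-up:
  join b4 pred b1: b1 stop@b0
  join b4 pred b2: b2 stop@b0
  join b5 pred b1: b1 stop@b0
  join b5 pred b2: b2 stop@b0
  join b6 pred b0: · stop@b0
  join b6 pred b3: b3→b1 stop@b0
  join b6 pred b5: b5 stop@b0
  b0 → ∅
  b1 → {b4,b5,b6}
  b2 → {b4,b5}
  b3 → {b6}
  b4 → ∅
  b5 → {b6}
  b6 → ∅

φ for y: defs {b0,b2}
  DF⁺ = {b4,b5,b6}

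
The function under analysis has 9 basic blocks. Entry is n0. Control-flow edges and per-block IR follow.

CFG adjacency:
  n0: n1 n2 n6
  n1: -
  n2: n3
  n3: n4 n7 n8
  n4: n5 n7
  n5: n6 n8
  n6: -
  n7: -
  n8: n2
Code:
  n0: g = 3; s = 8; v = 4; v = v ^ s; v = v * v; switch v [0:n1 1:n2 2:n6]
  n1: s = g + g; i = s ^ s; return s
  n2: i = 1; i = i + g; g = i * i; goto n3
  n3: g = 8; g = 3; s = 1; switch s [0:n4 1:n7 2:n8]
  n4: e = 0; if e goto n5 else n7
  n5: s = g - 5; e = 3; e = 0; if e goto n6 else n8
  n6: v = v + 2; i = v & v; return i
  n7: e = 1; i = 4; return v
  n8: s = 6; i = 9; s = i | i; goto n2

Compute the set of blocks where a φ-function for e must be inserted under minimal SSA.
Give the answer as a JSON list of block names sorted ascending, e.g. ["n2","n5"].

idom tree: n1←n0 n2←n0 n3←n2 n4←n3 n5←n4 n6←n0 n7←n3 n8←n3
Dom at joins:
  n2: preds {n0,n8}: {n0} ∩ {n0,n2,n3,n8} = {n0}; idom=n0
  n6: preds {n0,n5}: {n0} ∩ {n0,n2,n3,n4,n5} = {n0}; idom=n0
  n7: preds {n3,n4}: {n0,n2,n3} ∩ {n0,n2,n3,n4} = {n0,n2,n3}; idom=n3
  n8: preds {n3,n5}: {n0,n2,n3} ∩ {n0,n2,n3,n4,n5} = {n0,n2,n3}; idom=n3

DF derivation:
  n2←n0: walk · to n0
  n2←n8: walk n8→n3→n2 to n0
  n6←n0: walk · to n0
  n6←n5: walk n5→n4→n3→n2 to n0
  n7←n3: walk · to n3
  n7←n4: walk n4 to n3
  n8←n3: walk · to n3
  n8←n5: walk n5→n4 to n3
  n0: DF=∅
  n1: DF=∅
  n2: DF={n2,n6}
  n3: DF={n2,n6}
  n4: DF={n6,n7,n8}
  n5: DF={n6,n8}
  n6: DF=∅
  n7: DF=∅
  n8: DF={n2}

φ for e: defs {n4,n5,n7}
  DF⁺ = {n2,n6,n7,n8}

Answer: ["n2", "n6", "n7", "n8"]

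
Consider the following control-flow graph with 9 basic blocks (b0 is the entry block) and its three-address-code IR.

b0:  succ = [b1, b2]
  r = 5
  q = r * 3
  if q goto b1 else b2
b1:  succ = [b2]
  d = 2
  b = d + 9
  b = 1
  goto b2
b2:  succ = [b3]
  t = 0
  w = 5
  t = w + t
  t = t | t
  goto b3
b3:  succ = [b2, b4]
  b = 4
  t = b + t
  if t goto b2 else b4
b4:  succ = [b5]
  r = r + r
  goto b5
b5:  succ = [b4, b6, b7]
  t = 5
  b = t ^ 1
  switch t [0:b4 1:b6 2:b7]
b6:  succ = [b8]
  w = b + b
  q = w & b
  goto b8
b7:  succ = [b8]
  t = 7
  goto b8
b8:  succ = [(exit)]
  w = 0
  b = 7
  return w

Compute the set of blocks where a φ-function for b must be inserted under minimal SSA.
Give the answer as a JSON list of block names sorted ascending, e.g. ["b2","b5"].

idom tree: b1←b0 b2←b0 b3←b2 b4←b3 b5←b4 b6←b5 b7←b5 b8←b5
Join-block Dom:
  b2: preds {b0,b1,b3}: {b0} ∩ {b0,b1} ∩ {b0,b2,b3} = {b0}; idom=b0
  b4: preds {b3,b5}: {b0,b2,b3} ∩ {b0,b2,b3,b4,b5} = {b0,b2,b3}; idom=b3
  b8: preds {b6,b7}: {b0,b2,b3,b4,b5,b6} ∩ {b0,b2,b3,b4,b5,b7} = {b0,b2,b3,b4,b5}; idom=b5

DF walk-up:
  b2←b0: walk · to b0
  b2←b1: walk b1 to b0
  b2←b3: walk b3→b2 to b0
  b4←b3: walk · to b3
  b4←b5: walk b5→b4 to b3
  b8←b6: walk b6 to b5
  b8←b7: walk b7 to b5
  b0 → ∅
  b1 → {b2}
  b2 → {b2}
  b3 → {b2}
  b4 → {b4}
  b5 → {b4}
  b6 → {b8}
  b7 → {b8}
  b8 → ∅

φ for b: defs {b1,b3,b5,b8}
  DF⁺ = {b2,b4}

Answer: ["b2", "b4"]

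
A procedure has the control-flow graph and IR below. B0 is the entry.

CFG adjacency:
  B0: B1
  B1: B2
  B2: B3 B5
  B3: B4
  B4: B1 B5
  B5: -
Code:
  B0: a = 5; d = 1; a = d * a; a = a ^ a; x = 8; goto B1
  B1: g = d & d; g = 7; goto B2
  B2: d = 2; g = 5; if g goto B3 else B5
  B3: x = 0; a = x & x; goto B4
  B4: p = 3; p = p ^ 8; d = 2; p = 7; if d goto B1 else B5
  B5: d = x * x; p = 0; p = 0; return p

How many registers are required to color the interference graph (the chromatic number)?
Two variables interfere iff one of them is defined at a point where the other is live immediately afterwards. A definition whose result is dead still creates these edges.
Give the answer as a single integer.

Per-block:
  B0: def={a,d,x} ue=∅
  B1: def={g} ue={d}
  B2: def={d,g} ue=∅
  B3: def={a,x} ue=∅
  B4: def={d,p} ue=∅
  B5: def={d,p} ue={x}

Liveness:
  B0: in=∅ out={d,x}
  B1: in={d,x} out={x}
  B2: in={x} out={x}
  B3: in=∅ out={x}
  B4: in={x} out={d,x}
  B5: in={x} out=∅

Interference:
  a: {d,x}
  d: {a,p,x}
  g: {x}
  p: {d,x}
  x: {a,d,g,p}

Colouring:
  lower bound: {a,d,x} mutually conflict ⇒ χ ≥ 3
  assign a→c2 d→c1 g→c1 p→c2 x→c0 — no edge inside a register ⇒ χ ≤ 3
  χ = 3

Answer: 3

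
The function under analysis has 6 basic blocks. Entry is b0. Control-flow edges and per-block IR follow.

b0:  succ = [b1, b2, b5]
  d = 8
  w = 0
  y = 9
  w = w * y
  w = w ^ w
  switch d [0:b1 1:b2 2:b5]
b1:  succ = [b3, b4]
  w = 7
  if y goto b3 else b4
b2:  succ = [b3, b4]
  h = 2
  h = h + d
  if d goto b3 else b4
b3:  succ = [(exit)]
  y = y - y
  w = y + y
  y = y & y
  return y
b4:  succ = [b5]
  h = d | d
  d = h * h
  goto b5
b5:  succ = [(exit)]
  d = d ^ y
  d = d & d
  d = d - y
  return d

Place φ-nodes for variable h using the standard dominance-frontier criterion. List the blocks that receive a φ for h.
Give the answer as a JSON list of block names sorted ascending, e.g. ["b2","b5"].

Answer: ["b3", "b4", "b5"]

Analysis:
idom tree: b1←b0 b2←b0 b3←b0 b4←b0 b5←b0
Dom at joins:
  b3: preds {b1,b2}: {b0,b1} ∩ {b0,b2} = {b0}; idom=b0
  b4: preds {b1,b2}: {b0,b1} ∩ {b0,b2} = {b0}; idom=b0
  b5: preds {b0,b4}: {b0} ∩ {b0,b4} = {b0}; idom=b0

DF derivation:
  join b3 pred b1: b1 stop@b0
  join b3 pred b2: b2 stop@b0
  join b4 pred b1: b1 stop@b0
  join b4 pred b2: b2 stop@b0
  join b5 pred b0: · stop@b0
  join b5 pred b4: b4 stop@b0
  b0 → ∅
  b1 → {b3,b4}
  b2 → {b3,b4}
  b3 → ∅
  b4 → {b5}
  b5 → ∅

φ for h: defs {b2,b4}
  DF⁺ = {b3,b4,b5}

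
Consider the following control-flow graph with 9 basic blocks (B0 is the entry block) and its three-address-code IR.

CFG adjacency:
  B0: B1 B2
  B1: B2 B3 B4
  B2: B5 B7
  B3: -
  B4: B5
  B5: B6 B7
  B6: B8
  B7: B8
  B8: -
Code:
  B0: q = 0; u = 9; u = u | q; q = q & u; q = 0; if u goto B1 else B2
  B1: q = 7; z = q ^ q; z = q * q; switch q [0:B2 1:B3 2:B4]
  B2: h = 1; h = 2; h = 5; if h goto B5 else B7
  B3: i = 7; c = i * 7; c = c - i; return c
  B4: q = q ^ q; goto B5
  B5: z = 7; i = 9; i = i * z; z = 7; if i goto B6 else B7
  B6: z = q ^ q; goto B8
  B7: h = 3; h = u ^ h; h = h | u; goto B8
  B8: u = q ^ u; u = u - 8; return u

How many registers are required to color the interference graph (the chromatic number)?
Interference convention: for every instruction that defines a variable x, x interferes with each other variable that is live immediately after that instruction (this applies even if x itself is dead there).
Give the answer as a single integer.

Answer: 4

Analysis:
Block summaries:
  B0: def={q,u} ue=∅
  B1: def={q,z} ue=∅
  B2: def={h} ue=∅
  B3: def={c,i} ue=∅
  B4: def={q} ue={q}
  B5: def={i,z} ue=∅
  B6: def={z} ue={q}
  B7: def={h} ue={u}
  B8: def={u} ue={q,u}

Backward fixpoint:
  B0: in=∅ out={q,u}
  B1: in={u} out={q,u}
  B2: in={q,u} out={q,u}
  B3: in=∅ out=∅
  B4: in={q,u} out={q,u}
  B5: in={q,u} out={q,u}
  B6: in={q,u} out={q,u}
  B7: in={q,u} out={q,u}
  B8: in={q,u} out=∅

Interfere edges:
  c: {i}
  h: {q,u}
  i: {c,q,u,z}
  q: {h,i,u,z}
  u: {h,i,q,z}
  z: {i,q,u}

Registers:
  clique {i,q,u,z} ⇒ need ≥ 4
  assign c→r1 h→r0 i→r0 q→r1 u→r2 z→r3 — no edge inside a register ⇒ χ ≤ 4
  χ = 4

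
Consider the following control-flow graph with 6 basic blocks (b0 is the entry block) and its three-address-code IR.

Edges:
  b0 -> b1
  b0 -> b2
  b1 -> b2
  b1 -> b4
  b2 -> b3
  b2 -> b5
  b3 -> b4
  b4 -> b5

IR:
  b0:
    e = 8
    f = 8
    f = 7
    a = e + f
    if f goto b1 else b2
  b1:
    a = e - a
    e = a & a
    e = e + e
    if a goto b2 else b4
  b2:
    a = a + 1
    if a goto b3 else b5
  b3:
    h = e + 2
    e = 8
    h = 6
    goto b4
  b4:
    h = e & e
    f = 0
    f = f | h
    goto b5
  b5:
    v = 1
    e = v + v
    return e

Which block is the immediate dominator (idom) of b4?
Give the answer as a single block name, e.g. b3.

idom tree: b1←b0 b2←b0 b3←b2 b4←b0 b5←b0
Join-block Dom:
  b2: preds {b0,b1}: {b0} ∩ {b0,b1} = {b0}; idom=b0
  b4: preds {b1,b3}: {b0,b1} ∩ {b0,b2,b3} = {b0}; idom=b0
  b5: preds {b2,b4}: {b0,b2} ∩ {b0,b4} = {b0}; idom=b0

idom(b4) = b0

Answer: b0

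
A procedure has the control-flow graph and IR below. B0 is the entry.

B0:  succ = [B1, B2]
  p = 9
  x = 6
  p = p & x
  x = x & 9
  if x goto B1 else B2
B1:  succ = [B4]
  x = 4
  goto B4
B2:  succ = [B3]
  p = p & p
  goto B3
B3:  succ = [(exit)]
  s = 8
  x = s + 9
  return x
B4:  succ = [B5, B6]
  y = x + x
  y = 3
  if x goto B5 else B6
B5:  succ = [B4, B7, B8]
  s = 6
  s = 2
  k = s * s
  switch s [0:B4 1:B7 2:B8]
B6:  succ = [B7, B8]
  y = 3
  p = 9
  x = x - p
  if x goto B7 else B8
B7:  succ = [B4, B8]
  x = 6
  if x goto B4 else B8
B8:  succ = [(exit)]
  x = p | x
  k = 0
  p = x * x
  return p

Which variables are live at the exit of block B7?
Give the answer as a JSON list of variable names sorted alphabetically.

def/use:
  B0: {p,x} / ∅
  B1: {x} / ∅
  B2: {p} / {p}
  B3: {s,x} / ∅
  B4: {y} / {x}
  B5: {k,s} / ∅
  B6: {p,x,y} / {x}
  B7: {x} / ∅
  B8: {k,p,x} / {p,x}

Live sets:
  live B0: ∅→{p}
  live B1: {p}→{p,x}
  live B2: {p}→∅
  live B3: ∅→∅
  live B4: {p,x}→{p,x}
  live B5: {p,x}→{p,x}
  live B6: {x}→{p,x}
  live B7: {p}→{p,x}
  live B8: {p,x}→∅

live-out(B7) = ["p", "x"]

Answer: ["p", "x"]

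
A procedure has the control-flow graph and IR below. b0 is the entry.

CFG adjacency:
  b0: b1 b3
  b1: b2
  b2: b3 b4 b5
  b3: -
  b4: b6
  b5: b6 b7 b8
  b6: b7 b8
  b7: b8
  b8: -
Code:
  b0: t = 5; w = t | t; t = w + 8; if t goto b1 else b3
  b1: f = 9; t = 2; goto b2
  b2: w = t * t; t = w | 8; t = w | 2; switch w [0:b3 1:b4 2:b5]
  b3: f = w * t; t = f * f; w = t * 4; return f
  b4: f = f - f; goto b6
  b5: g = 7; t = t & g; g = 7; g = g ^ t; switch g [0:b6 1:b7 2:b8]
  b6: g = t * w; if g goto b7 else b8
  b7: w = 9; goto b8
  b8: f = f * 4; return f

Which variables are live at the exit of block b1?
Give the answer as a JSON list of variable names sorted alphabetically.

Answer: ["f", "t"]

Derivation:
def/use:
  b0 def {t,w} use ∅
  b1 def {f,t} use ∅
  b2 def {t,w} use {t}
  b3 def {f,t,w} use {t,w}
  b4 def {f} use {f}
  b5 def {g,t} use {t}
  b6 def {g} use {t,w}
  b7 def {w} use ∅
  b8 def {f} use {f}

Backward fixpoint:
  live b0: ∅→{t,w}
  live b1: ∅→{f,t}
  live b2: {f,t}→{f,t,w}
  live b3: {t,w}→∅
  live b4: {f,t,w}→{f,t,w}
  live b5: {f,t,w}→{f,t,w}
  live b6: {f,t,w}→{f}
  live b7: {f}→{f}
  live b8: {f}→∅

live-out(b1) = ["f", "t"]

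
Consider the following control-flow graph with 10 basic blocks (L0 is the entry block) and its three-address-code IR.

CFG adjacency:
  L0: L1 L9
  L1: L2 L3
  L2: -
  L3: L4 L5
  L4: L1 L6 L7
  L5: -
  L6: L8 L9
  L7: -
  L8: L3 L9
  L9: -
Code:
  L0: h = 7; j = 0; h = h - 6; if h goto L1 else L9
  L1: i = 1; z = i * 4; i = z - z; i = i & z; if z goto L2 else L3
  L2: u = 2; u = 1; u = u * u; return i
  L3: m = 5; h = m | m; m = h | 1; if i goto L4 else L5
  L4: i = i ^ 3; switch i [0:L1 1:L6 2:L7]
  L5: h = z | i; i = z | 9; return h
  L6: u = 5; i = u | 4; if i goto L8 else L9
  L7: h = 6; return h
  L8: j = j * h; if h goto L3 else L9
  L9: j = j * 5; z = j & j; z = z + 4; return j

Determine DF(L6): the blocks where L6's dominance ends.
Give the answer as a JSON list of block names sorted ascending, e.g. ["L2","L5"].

Answer: ["L3", "L9"]

Analysis:
idom tree: L1←L0 L2←L1 L3←L1 L4←L3 L5←L3 L6←L4 L7←L4 L8←L6 L9←L0
Dom∩ at merges:
  L1: preds {L0,L4}: {L0} ∩ {L0,L1,L3,L4} = {L0}; idom=L0
  L3: preds {L1,L8}: {L0,L1} ∩ {L0,L1,L3,L4,L6,L8} = {L0,L1}; idom=L1
  L9: preds {L0,L6,L8}: {L0} ∩ {L0,L1,L3,L4,L6} ∩ {L0,L1,L3,L4,L6,L8} = {L0}; idom=L0

Frontier:
  L1←L0: walk · to L0
  L1←L4: walk L4→L3→L1 to L0
  L3←L1: walk · to L1
  L3←L8: walk L8→L6→L4→L3 to L1
  L9←L0: walk · to L0
  L9←L6: walk L6→L4→L3→L1 to L0
  L9←L8: walk L8→L6→L4→L3→L1 to L0
  DF(L0)=∅
  DF(L1)={L1,L9}
  DF(L2)=∅
  DF(L3)={L1,L3,L9}
  DF(L4)={L1,L3,L9}
  DF(L5)=∅
  DF(L6)={L3,L9}
  DF(L7)=∅
  DF(L8)={L3,L9}
  DF(L9)=∅

DF(L6) = ["L3", "L9"]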